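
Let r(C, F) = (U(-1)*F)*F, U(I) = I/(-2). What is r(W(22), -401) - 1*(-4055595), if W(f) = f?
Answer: 8271991/2 ≈ 4.1360e+6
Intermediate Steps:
U(I) = -I/2 (U(I) = I*(-½) = -I/2)
r(C, F) = F²/2 (r(C, F) = ((-½*(-1))*F)*F = (F/2)*F = F²/2)
r(W(22), -401) - 1*(-4055595) = (½)*(-401)² - 1*(-4055595) = (½)*160801 + 4055595 = 160801/2 + 4055595 = 8271991/2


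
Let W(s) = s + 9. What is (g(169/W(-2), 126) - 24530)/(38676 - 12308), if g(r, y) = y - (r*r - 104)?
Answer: -1219261/1292032 ≈ -0.94368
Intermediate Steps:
W(s) = 9 + s
g(r, y) = 104 + y - r² (g(r, y) = y - (r² - 104) = y - (-104 + r²) = y + (104 - r²) = 104 + y - r²)
(g(169/W(-2), 126) - 24530)/(38676 - 12308) = ((104 + 126 - (169/(9 - 2))²) - 24530)/(38676 - 12308) = ((104 + 126 - (169/7)²) - 24530)/26368 = ((104 + 126 - (169*(⅐))²) - 24530)*(1/26368) = ((104 + 126 - (169/7)²) - 24530)*(1/26368) = ((104 + 126 - 1*28561/49) - 24530)*(1/26368) = ((104 + 126 - 28561/49) - 24530)*(1/26368) = (-17291/49 - 24530)*(1/26368) = -1219261/49*1/26368 = -1219261/1292032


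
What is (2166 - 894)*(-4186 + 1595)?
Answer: -3295752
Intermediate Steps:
(2166 - 894)*(-4186 + 1595) = 1272*(-2591) = -3295752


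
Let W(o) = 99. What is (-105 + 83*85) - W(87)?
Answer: 6851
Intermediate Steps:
(-105 + 83*85) - W(87) = (-105 + 83*85) - 1*99 = (-105 + 7055) - 99 = 6950 - 99 = 6851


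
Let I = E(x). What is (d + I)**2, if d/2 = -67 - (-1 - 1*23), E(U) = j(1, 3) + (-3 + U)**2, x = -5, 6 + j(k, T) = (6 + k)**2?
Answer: 441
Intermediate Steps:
j(k, T) = -6 + (6 + k)**2
E(U) = 43 + (-3 + U)**2 (E(U) = (-6 + (6 + 1)**2) + (-3 + U)**2 = (-6 + 7**2) + (-3 + U)**2 = (-6 + 49) + (-3 + U)**2 = 43 + (-3 + U)**2)
d = -86 (d = 2*(-67 - (-1 - 1*23)) = 2*(-67 - (-1 - 23)) = 2*(-67 - 1*(-24)) = 2*(-67 + 24) = 2*(-43) = -86)
I = 107 (I = 43 + (-3 - 5)**2 = 43 + (-8)**2 = 43 + 64 = 107)
(d + I)**2 = (-86 + 107)**2 = 21**2 = 441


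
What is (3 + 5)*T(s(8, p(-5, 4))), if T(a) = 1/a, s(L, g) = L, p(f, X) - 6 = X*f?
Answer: 1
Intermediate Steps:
p(f, X) = 6 + X*f
(3 + 5)*T(s(8, p(-5, 4))) = (3 + 5)/8 = 8*(⅛) = 1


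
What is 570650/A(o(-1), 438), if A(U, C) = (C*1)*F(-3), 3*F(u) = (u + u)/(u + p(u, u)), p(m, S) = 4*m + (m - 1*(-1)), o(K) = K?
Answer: 4850525/438 ≈ 11074.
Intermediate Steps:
p(m, S) = 1 + 5*m (p(m, S) = 4*m + (m + 1) = 4*m + (1 + m) = 1 + 5*m)
F(u) = 2*u/(3*(1 + 6*u)) (F(u) = ((u + u)/(u + (1 + 5*u)))/3 = ((2*u)/(1 + 6*u))/3 = (2*u/(1 + 6*u))/3 = 2*u/(3*(1 + 6*u)))
A(U, C) = 2*C/17 (A(U, C) = (C*1)*((2/3)*(-3)/(1 + 6*(-3))) = C*((2/3)*(-3)/(1 - 18)) = C*((2/3)*(-3)/(-17)) = C*((2/3)*(-3)*(-1/17)) = C*(2/17) = 2*C/17)
570650/A(o(-1), 438) = 570650/(((2/17)*438)) = 570650/(876/17) = 570650*(17/876) = 4850525/438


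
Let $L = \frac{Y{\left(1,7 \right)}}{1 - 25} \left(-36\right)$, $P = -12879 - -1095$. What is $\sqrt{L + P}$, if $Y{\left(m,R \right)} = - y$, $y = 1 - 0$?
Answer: $\frac{9 i \sqrt{582}}{2} \approx 108.56 i$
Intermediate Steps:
$P = -11784$ ($P = -12879 + 1095 = -11784$)
$y = 1$ ($y = 1 + 0 = 1$)
$Y{\left(m,R \right)} = -1$ ($Y{\left(m,R \right)} = \left(-1\right) 1 = -1$)
$L = - \frac{3}{2}$ ($L = \frac{1}{1 - 25} \left(-1\right) \left(-36\right) = \frac{1}{-24} \left(-1\right) \left(-36\right) = \left(- \frac{1}{24}\right) \left(-1\right) \left(-36\right) = \frac{1}{24} \left(-36\right) = - \frac{3}{2} \approx -1.5$)
$\sqrt{L + P} = \sqrt{- \frac{3}{2} - 11784} = \sqrt{- \frac{23571}{2}} = \frac{9 i \sqrt{582}}{2}$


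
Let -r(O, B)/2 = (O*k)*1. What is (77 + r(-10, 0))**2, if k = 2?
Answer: 13689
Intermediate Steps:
r(O, B) = -4*O (r(O, B) = -2*O*2 = -2*2*O = -4*O)
(77 + r(-10, 0))**2 = (77 - 4*(-10))**2 = (77 + 40)**2 = 117**2 = 13689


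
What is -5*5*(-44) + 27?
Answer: 1127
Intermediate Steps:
-5*5*(-44) + 27 = -25*(-44) + 27 = 1100 + 27 = 1127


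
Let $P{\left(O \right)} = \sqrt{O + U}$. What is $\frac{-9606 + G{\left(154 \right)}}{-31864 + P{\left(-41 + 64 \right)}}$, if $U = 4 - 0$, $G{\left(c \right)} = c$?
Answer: $\frac{301178528}{1015314469} + \frac{28356 \sqrt{3}}{1015314469} \approx 0.29668$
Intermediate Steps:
$U = 4$ ($U = 4 + 0 = 4$)
$P{\left(O \right)} = \sqrt{4 + O}$ ($P{\left(O \right)} = \sqrt{O + 4} = \sqrt{4 + O}$)
$\frac{-9606 + G{\left(154 \right)}}{-31864 + P{\left(-41 + 64 \right)}} = \frac{-9606 + 154}{-31864 + \sqrt{4 + \left(-41 + 64\right)}} = - \frac{9452}{-31864 + \sqrt{4 + 23}} = - \frac{9452}{-31864 + \sqrt{27}} = - \frac{9452}{-31864 + 3 \sqrt{3}}$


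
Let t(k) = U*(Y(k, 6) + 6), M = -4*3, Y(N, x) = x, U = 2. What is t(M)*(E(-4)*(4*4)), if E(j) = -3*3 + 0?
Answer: -3456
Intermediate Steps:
E(j) = -9 (E(j) = -9 + 0 = -9)
M = -12
t(k) = 24 (t(k) = 2*(6 + 6) = 2*12 = 24)
t(M)*(E(-4)*(4*4)) = 24*(-36*4) = 24*(-9*16) = 24*(-144) = -3456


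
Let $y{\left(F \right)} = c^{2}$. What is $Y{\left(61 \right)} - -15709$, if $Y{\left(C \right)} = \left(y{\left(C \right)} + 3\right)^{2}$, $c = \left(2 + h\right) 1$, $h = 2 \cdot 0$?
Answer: $15758$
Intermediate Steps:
$h = 0$
$c = 2$ ($c = \left(2 + 0\right) 1 = 2 \cdot 1 = 2$)
$y{\left(F \right)} = 4$ ($y{\left(F \right)} = 2^{2} = 4$)
$Y{\left(C \right)} = 49$ ($Y{\left(C \right)} = \left(4 + 3\right)^{2} = 7^{2} = 49$)
$Y{\left(61 \right)} - -15709 = 49 - -15709 = 49 + 15709 = 15758$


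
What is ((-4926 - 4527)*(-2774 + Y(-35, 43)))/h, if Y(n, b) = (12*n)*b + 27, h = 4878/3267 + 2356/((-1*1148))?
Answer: -20491212015351/58253 ≈ -3.5176e+8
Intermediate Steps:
h = -58253/104181 (h = 4878*(1/3267) + 2356/(-1148) = 542/363 + 2356*(-1/1148) = 542/363 - 589/287 = -58253/104181 ≈ -0.55915)
Y(n, b) = 27 + 12*b*n (Y(n, b) = 12*b*n + 27 = 27 + 12*b*n)
((-4926 - 4527)*(-2774 + Y(-35, 43)))/h = ((-4926 - 4527)*(-2774 + (27 + 12*43*(-35))))/(-58253/104181) = -9453*(-2774 + (27 - 18060))*(-104181/58253) = -9453*(-2774 - 18033)*(-104181/58253) = -9453*(-20807)*(-104181/58253) = 196688571*(-104181/58253) = -20491212015351/58253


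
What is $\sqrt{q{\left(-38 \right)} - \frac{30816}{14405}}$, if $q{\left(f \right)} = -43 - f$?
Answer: $\frac{i \sqrt{1481424605}}{14405} \approx 2.6719 i$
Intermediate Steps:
$\sqrt{q{\left(-38 \right)} - \frac{30816}{14405}} = \sqrt{\left(-43 - -38\right) - \frac{30816}{14405}} = \sqrt{\left(-43 + 38\right) - \frac{30816}{14405}} = \sqrt{-5 - \frac{30816}{14405}} = \sqrt{- \frac{102841}{14405}} = \frac{i \sqrt{1481424605}}{14405}$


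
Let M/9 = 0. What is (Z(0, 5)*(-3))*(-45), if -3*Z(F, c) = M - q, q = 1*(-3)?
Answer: -135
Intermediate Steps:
M = 0 (M = 9*0 = 0)
q = -3
Z(F, c) = -1 (Z(F, c) = -(0 - 1*(-3))/3 = -(0 + 3)/3 = -⅓*3 = -1)
(Z(0, 5)*(-3))*(-45) = -1*(-3)*(-45) = 3*(-45) = -135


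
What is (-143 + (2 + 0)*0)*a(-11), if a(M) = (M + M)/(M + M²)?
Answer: 143/5 ≈ 28.600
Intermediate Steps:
a(M) = 2*M/(M + M²) (a(M) = (2*M)/(M + M²) = 2*M/(M + M²))
(-143 + (2 + 0)*0)*a(-11) = (-143 + (2 + 0)*0)*(2/(1 - 11)) = (-143 + 2*0)*(2/(-10)) = (-143 + 0)*(2*(-⅒)) = -143*(-⅕) = 143/5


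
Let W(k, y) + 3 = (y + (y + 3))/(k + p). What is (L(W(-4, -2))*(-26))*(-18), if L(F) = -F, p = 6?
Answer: 1638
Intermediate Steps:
W(k, y) = -3 + (3 + 2*y)/(6 + k) (W(k, y) = -3 + (y + (y + 3))/(k + 6) = -3 + (y + (3 + y))/(6 + k) = -3 + (3 + 2*y)/(6 + k))
(L(W(-4, -2))*(-26))*(-18) = (-(-15 - 3*(-4) + 2*(-2))/(6 - 4)*(-26))*(-18) = (-(-15 + 12 - 4)/2*(-26))*(-18) = (-(-7)/2*(-26))*(-18) = (-1*(-7/2)*(-26))*(-18) = ((7/2)*(-26))*(-18) = -91*(-18) = 1638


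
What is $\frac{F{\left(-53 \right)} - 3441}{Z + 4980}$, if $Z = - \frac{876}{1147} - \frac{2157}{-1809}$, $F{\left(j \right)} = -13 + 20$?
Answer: $- \frac{2375095194}{3444668645} \approx -0.6895$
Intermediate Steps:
$F{\left(j \right)} = 7$
$Z = \frac{296465}{691641}$ ($Z = \left(-876\right) \frac{1}{1147} - - \frac{719}{603} = - \frac{876}{1147} + \frac{719}{603} = \frac{296465}{691641} \approx 0.42864$)
$\frac{F{\left(-53 \right)} - 3441}{Z + 4980} = \frac{7 - 3441}{\frac{296465}{691641} + 4980} = - \frac{3434}{\frac{3444668645}{691641}} = \left(-3434\right) \frac{691641}{3444668645} = - \frac{2375095194}{3444668645}$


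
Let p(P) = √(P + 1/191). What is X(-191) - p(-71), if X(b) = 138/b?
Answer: -138/191 - 2*I*√647490/191 ≈ -0.72251 - 8.4258*I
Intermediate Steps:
p(P) = √(1/191 + P) (p(P) = √(P + 1/191) = √(1/191 + P))
X(-191) - p(-71) = 138/(-191) - √(191 + 36481*(-71))/191 = 138*(-1/191) - √(191 - 2590151)/191 = -138/191 - √(-2589960)/191 = -138/191 - 2*I*√647490/191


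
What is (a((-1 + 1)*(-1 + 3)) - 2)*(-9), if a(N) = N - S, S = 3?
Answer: 45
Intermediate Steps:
a(N) = -3 + N (a(N) = N - 1*3 = N - 3 = -3 + N)
(a((-1 + 1)*(-1 + 3)) - 2)*(-9) = ((-3 + (-1 + 1)*(-1 + 3)) - 2)*(-9) = ((-3 + 0*2) - 2)*(-9) = ((-3 + 0) - 2)*(-9) = (-3 - 2)*(-9) = -5*(-9) = 45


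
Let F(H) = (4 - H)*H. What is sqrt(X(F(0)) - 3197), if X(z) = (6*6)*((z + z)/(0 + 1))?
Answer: I*sqrt(3197) ≈ 56.542*I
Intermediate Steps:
F(H) = H*(4 - H)
X(z) = 72*z (X(z) = 36*((2*z)/1) = 36*((2*z)*1) = 36*(2*z) = 72*z)
sqrt(X(F(0)) - 3197) = sqrt(72*(0*(4 - 1*0)) - 3197) = sqrt(72*(0*(4 + 0)) - 3197) = sqrt(72*(0*4) - 3197) = sqrt(72*0 - 3197) = sqrt(0 - 3197) = sqrt(-3197) = I*sqrt(3197)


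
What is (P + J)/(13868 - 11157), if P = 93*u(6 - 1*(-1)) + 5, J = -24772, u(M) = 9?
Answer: -23930/2711 ≈ -8.8270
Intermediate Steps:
P = 842 (P = 93*9 + 5 = 837 + 5 = 842)
(P + J)/(13868 - 11157) = (842 - 24772)/(13868 - 11157) = -23930/2711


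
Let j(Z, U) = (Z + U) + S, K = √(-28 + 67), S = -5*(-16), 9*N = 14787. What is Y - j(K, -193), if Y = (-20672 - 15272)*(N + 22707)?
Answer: -875236287 - √39 ≈ -8.7524e+8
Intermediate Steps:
N = 1643 (N = (⅑)*14787 = 1643)
S = 80
K = √39 ≈ 6.2450
Y = -875236400 (Y = (-20672 - 15272)*(1643 + 22707) = -35944*24350 = -875236400)
j(Z, U) = 80 + U + Z (j(Z, U) = (Z + U) + 80 = (U + Z) + 80 = 80 + U + Z)
Y - j(K, -193) = -875236400 - (80 - 193 + √39) = -875236400 - (-113 + √39) = -875236400 + (113 - √39) = -875236287 - √39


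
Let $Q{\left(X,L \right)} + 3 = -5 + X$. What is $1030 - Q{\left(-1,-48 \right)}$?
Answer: $1039$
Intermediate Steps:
$Q{\left(X,L \right)} = -8 + X$ ($Q{\left(X,L \right)} = -3 + \left(-5 + X\right) = -8 + X$)
$1030 - Q{\left(-1,-48 \right)} = 1030 - \left(-8 - 1\right) = 1030 - -9 = 1030 + 9 = 1039$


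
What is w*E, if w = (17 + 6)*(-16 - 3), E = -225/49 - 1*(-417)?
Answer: -8830896/49 ≈ -1.8022e+5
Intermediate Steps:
E = 20208/49 (E = -225*1/49 + 417 = -225/49 + 417 = 20208/49 ≈ 412.41)
w = -437 (w = 23*(-19) = -437)
w*E = -437*20208/49 = -8830896/49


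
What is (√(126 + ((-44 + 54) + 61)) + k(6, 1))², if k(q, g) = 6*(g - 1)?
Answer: 197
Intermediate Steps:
k(q, g) = -6 + 6*g (k(q, g) = 6*(-1 + g) = -6 + 6*g)
(√(126 + ((-44 + 54) + 61)) + k(6, 1))² = (√(126 + ((-44 + 54) + 61)) + (-6 + 6*1))² = (√(126 + (10 + 61)) + (-6 + 6))² = (√(126 + 71) + 0)² = (√197 + 0)² = (√197)² = 197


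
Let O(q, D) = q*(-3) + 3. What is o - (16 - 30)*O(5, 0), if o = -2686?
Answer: -2854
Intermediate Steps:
O(q, D) = 3 - 3*q (O(q, D) = -3*q + 3 = 3 - 3*q)
o - (16 - 30)*O(5, 0) = -2686 - (16 - 30)*(3 - 3*5) = -2686 - (-14)*(3 - 15) = -2686 - (-14)*(-12) = -2686 - 1*168 = -2686 - 168 = -2854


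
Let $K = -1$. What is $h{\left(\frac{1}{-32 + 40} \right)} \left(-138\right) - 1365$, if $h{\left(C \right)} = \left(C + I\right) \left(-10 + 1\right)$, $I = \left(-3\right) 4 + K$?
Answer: $- \frac{69423}{4} \approx -17356.0$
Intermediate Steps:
$I = -13$ ($I = \left(-3\right) 4 - 1 = -12 - 1 = -13$)
$h{\left(C \right)} = 117 - 9 C$ ($h{\left(C \right)} = \left(C - 13\right) \left(-10 + 1\right) = \left(-13 + C\right) \left(-9\right) = 117 - 9 C$)
$h{\left(\frac{1}{-32 + 40} \right)} \left(-138\right) - 1365 = \left(117 - \frac{9}{-32 + 40}\right) \left(-138\right) - 1365 = \left(117 - \frac{9}{8}\right) \left(-138\right) - 1365 = \frac{927}{8} \left(-138\right) - 1365 = - \frac{63963}{4} - 1365 = - \frac{69423}{4}$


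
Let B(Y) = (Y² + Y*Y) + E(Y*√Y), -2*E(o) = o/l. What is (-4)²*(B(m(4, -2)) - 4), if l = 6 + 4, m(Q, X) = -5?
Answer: 736 + 4*I*√5 ≈ 736.0 + 8.9443*I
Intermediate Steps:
l = 10
E(o) = -o/20 (E(o) = -o/(2*10) = -o/20)
B(Y) = 2*Y² - Y^(3/2)/20 (B(Y) = (Y² + Y*Y) - Y*√Y/20 = (Y² + Y²) - Y^(3/2)/20 = 2*Y² - Y^(3/2)/20)
(-4)²*(B(m(4, -2)) - 4) = (-4)²*((2*(-5)² - (-1)*I*√5/4) - 4) = 16*((2*25 - (-1)*I*√5/4) - 4) = 16*((50 + I*√5/4) - 4) = 16*(46 + I*√5/4) = 736 + 4*I*√5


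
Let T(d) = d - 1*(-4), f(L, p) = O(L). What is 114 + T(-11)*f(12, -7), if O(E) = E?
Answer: 30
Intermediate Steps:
f(L, p) = L
T(d) = 4 + d (T(d) = d + 4 = 4 + d)
114 + T(-11)*f(12, -7) = 114 + (4 - 11)*12 = 114 - 7*12 = 114 - 84 = 30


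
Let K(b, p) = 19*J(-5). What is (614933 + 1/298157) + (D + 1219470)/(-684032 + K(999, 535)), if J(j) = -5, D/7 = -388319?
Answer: 125432791563835005/203977253939 ≈ 6.1494e+5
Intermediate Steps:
D = -2718233 (D = 7*(-388319) = -2718233)
K(b, p) = -95 (K(b, p) = 19*(-5) = -95)
(614933 + 1/298157) + (D + 1219470)/(-684032 + K(999, 535)) = (614933 + 1/298157) + (-2718233 + 1219470)/(-684032 - 95) = (614933 + 1/298157) - 1498763/(-684127) = 183346578482/298157 - 1498763*(-1/684127) = 183346578482/298157 + 1498763/684127 = 125432791563835005/203977253939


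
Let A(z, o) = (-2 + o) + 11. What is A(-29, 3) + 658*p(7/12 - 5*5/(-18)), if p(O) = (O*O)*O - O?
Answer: 87759391/23328 ≈ 3762.0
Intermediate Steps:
A(z, o) = 9 + o
p(O) = O**3 - O (p(O) = O**2*O - O = O**3 - O)
A(-29, 3) + 658*p(7/12 - 5*5/(-18)) = (9 + 3) + 658*((7/12 - 5*5/(-18))**3 - (7/12 - 5*5/(-18))) = 12 + 658*((7*(1/12) - 25*(-1/18))**3 - (7*(1/12) - 25*(-1/18))) = 12 + 658*((7/12 + 25/18)**3 - (7/12 + 25/18)) = 12 + 658*((71/36)**3 - 1*71/36) = 12 + 658*(357911/46656 - 71/36) = 12 + 658*(265895/46656) = 12 + 87479455/23328 = 87759391/23328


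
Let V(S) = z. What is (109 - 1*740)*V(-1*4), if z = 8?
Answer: -5048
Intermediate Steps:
V(S) = 8
(109 - 1*740)*V(-1*4) = (109 - 1*740)*8 = (109 - 740)*8 = -631*8 = -5048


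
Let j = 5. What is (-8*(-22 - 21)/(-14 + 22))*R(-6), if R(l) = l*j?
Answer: -1290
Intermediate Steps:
R(l) = 5*l (R(l) = l*5 = 5*l)
(-8*(-22 - 21)/(-14 + 22))*R(-6) = (-8*(-22 - 21)/(-14 + 22))*(5*(-6)) = -(-344)/8*(-30) = -8*(-43/8)*(-30) = 43*(-30) = -1290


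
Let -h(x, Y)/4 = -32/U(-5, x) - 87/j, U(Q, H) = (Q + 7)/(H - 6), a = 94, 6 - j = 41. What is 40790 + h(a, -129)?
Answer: 1624422/35 ≈ 46412.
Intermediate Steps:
j = -35 (j = 6 - 1*41 = 6 - 41 = -35)
U(Q, H) = (7 + Q)/(-6 + H)
h(x, Y) = -13788/35 + 64*x (h(x, Y) = -4*(-32*(-6 + x)/(7 - 5) - 87/(-35)) = -4*(-(-96 + 16*x) - 87*(-1/35)) = -4*(-(-96 + 16*x) + 87/35) = -4*(-32*(-3 + x/2) + 87/35) = -4*((96 - 16*x) + 87/35) = -4*(3447/35 - 16*x) = -13788/35 + 64*x)
40790 + h(a, -129) = 40790 + (-13788/35 + 64*94) = 40790 + (-13788/35 + 6016) = 40790 + 196772/35 = 1624422/35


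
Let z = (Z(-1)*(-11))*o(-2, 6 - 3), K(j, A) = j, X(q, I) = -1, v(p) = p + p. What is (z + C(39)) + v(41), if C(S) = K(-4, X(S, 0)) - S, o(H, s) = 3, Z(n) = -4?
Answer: 171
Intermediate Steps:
v(p) = 2*p
z = 132 (z = -4*(-11)*3 = 44*3 = 132)
C(S) = -4 - S
(z + C(39)) + v(41) = (132 + (-4 - 1*39)) + 2*41 = (132 + (-4 - 39)) + 82 = (132 - 43) + 82 = 89 + 82 = 171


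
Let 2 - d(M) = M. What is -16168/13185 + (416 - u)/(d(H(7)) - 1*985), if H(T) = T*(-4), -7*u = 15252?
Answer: -69515084/17628345 ≈ -3.9434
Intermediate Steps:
u = -15252/7 (u = -1/7*15252 = -15252/7 ≈ -2178.9)
H(T) = -4*T
d(M) = 2 - M
-16168/13185 + (416 - u)/(d(H(7)) - 1*985) = -16168/13185 + (416 - 1*(-15252/7))/((2 - (-4)*7) - 1*985) = -16168*1/13185 + (416 + 15252/7)/((2 - 1*(-28)) - 985) = -16168/13185 + 18164/(7*((2 + 28) - 985)) = -16168/13185 + 18164/(7*(30 - 985)) = -16168/13185 + (18164/7)/(-955) = -16168/13185 + (18164/7)*(-1/955) = -16168/13185 - 18164/6685 = -69515084/17628345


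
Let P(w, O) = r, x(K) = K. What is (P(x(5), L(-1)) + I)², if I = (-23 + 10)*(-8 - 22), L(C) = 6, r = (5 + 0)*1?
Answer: 156025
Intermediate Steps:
r = 5 (r = 5*1 = 5)
P(w, O) = 5
I = 390 (I = -13*(-30) = 390)
(P(x(5), L(-1)) + I)² = (5 + 390)² = 395² = 156025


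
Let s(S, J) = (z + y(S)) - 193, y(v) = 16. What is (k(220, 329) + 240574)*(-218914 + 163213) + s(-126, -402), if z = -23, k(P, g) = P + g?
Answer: -13430792423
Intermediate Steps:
s(S, J) = -200 (s(S, J) = (-23 + 16) - 193 = -7 - 193 = -200)
(k(220, 329) + 240574)*(-218914 + 163213) + s(-126, -402) = ((220 + 329) + 240574)*(-218914 + 163213) - 200 = (549 + 240574)*(-55701) - 200 = 241123*(-55701) - 200 = -13430792223 - 200 = -13430792423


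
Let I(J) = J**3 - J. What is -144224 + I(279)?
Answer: 21573136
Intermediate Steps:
-144224 + I(279) = -144224 + (279**3 - 1*279) = -144224 + (21717639 - 279) = -144224 + 21717360 = 21573136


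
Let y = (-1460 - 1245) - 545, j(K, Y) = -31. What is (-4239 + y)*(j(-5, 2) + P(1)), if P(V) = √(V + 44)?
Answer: 232159 - 22467*√5 ≈ 1.8192e+5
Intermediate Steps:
y = -3250 (y = -2705 - 545 = -3250)
P(V) = √(44 + V)
(-4239 + y)*(j(-5, 2) + P(1)) = (-4239 - 3250)*(-31 + √(44 + 1)) = -7489*(-31 + √45) = -7489*(-31 + 3*√5) = 232159 - 22467*√5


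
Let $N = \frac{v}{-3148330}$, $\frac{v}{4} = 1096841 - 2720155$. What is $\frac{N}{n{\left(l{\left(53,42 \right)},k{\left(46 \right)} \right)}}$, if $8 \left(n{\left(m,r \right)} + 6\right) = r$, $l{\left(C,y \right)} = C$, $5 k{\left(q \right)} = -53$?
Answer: $- \frac{204512}{726347} \approx -0.28156$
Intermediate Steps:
$k{\left(q \right)} = - \frac{53}{5}$ ($k{\left(q \right)} = \frac{1}{5} \left(-53\right) = - \frac{53}{5}$)
$v = -6493256$ ($v = 4 \left(1096841 - 2720155\right) = 4 \left(-1623314\right) = -6493256$)
$n{\left(m,r \right)} = -6 + \frac{r}{8}$
$N = \frac{25564}{12395}$ ($N = - \frac{6493256}{-3148330} = \left(-6493256\right) \left(- \frac{1}{3148330}\right) = \frac{25564}{12395} \approx 2.0624$)
$\frac{N}{n{\left(l{\left(53,42 \right)},k{\left(46 \right)} \right)}} = \frac{25564}{12395 \left(-6 + \frac{1}{8} \left(- \frac{53}{5}\right)\right)} = \frac{25564}{12395 \left(-6 - \frac{53}{40}\right)} = \frac{25564}{12395 \left(- \frac{293}{40}\right)} = \frac{25564}{12395} \left(- \frac{40}{293}\right) = - \frac{204512}{726347}$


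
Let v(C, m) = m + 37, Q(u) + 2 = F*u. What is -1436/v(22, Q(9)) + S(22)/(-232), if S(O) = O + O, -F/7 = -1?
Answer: -42183/2842 ≈ -14.843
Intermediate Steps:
F = 7 (F = -7*(-1) = 7)
Q(u) = -2 + 7*u
v(C, m) = 37 + m
S(O) = 2*O
-1436/v(22, Q(9)) + S(22)/(-232) = -1436/(37 + (-2 + 7*9)) + (2*22)/(-232) = -1436/(37 + (-2 + 63)) + 44*(-1/232) = -1436/(37 + 61) - 11/58 = -1436/98 - 11/58 = -1436*1/98 - 11/58 = -718/49 - 11/58 = -42183/2842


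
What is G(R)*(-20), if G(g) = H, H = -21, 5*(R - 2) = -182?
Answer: 420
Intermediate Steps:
R = -172/5 (R = 2 + (1/5)*(-182) = 2 - 182/5 = -172/5 ≈ -34.400)
G(g) = -21
G(R)*(-20) = -21*(-20) = 420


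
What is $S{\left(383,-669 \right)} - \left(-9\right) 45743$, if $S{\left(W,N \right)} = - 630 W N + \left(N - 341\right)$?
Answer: $161833687$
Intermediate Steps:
$S{\left(W,N \right)} = -341 + N - 630 N W$ ($S{\left(W,N \right)} = - 630 N W + \left(-341 + N\right) = -341 + N - 630 N W$)
$S{\left(383,-669 \right)} - \left(-9\right) 45743 = \left(-341 - 669 - \left(-421470\right) 383\right) - \left(-9\right) 45743 = \left(-341 - 669 + 161423010\right) - -411687 = 161422000 + 411687 = 161833687$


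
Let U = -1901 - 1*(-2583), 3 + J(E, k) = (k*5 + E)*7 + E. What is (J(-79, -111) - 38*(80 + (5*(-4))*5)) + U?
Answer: -3078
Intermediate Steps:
J(E, k) = -3 + 8*E + 35*k (J(E, k) = -3 + ((k*5 + E)*7 + E) = -3 + ((5*k + E)*7 + E) = -3 + ((E + 5*k)*7 + E) = -3 + ((7*E + 35*k) + E) = -3 + (8*E + 35*k) = -3 + 8*E + 35*k)
U = 682 (U = -1901 + 2583 = 682)
(J(-79, -111) - 38*(80 + (5*(-4))*5)) + U = ((-3 + 8*(-79) + 35*(-111)) - 38*(80 + (5*(-4))*5)) + 682 = ((-3 - 632 - 3885) - 38*(80 - 20*5)) + 682 = (-4520 - 38*(80 - 100)) + 682 = (-4520 - 38*(-20)) + 682 = (-4520 + 760) + 682 = -3760 + 682 = -3078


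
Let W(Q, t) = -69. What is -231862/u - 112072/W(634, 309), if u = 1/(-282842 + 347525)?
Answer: -1034829440402/69 ≈ -1.4998e+10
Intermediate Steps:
u = 1/64683 ≈ 1.5460e-5
-231862/u - 112072/W(634, 309) = -231862/1/64683 - 112072/(-69) = -231862*64683 - 112072*(-1/69) = -14997529746 + 112072/69 = -1034829440402/69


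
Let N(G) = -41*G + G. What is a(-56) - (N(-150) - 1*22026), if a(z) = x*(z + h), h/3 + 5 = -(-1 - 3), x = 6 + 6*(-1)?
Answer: 16026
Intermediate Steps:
N(G) = -40*G
x = 0 (x = 6 - 6 = 0)
h = -3 (h = -15 + 3*(-(-1 - 3)) = -15 + 3*(-1*(-4)) = -15 + 3*4 = -15 + 12 = -3)
a(z) = 0 (a(z) = 0*(z - 3) = 0*(-3 + z) = 0)
a(-56) - (N(-150) - 1*22026) = 0 - (-40*(-150) - 1*22026) = 0 - (6000 - 22026) = 0 - 1*(-16026) = 0 + 16026 = 16026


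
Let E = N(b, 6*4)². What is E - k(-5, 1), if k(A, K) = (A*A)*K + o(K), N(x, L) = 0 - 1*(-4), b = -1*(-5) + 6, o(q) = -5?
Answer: -4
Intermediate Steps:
b = 11 (b = 5 + 6 = 11)
N(x, L) = 4 (N(x, L) = 0 + 4 = 4)
k(A, K) = -5 + K*A² (k(A, K) = (A*A)*K - 5 = A²*K - 5 = K*A² - 5 = -5 + K*A²)
E = 16 (E = 4² = 16)
E - k(-5, 1) = 16 - (-5 + 1*(-5)²) = 16 - (-5 + 1*25) = 16 - (-5 + 25) = 16 - 1*20 = 16 - 20 = -4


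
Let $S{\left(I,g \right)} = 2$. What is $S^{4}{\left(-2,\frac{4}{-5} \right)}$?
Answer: $16$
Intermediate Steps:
$S^{4}{\left(-2,\frac{4}{-5} \right)} = 2^{4} = 16$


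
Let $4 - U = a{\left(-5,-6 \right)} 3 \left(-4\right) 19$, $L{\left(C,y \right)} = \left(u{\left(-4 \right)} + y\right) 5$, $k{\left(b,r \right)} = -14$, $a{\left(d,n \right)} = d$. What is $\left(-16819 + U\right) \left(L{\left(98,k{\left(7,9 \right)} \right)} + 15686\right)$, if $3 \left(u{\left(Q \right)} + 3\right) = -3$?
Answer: $-280026180$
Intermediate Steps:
$u{\left(Q \right)} = -4$ ($u{\left(Q \right)} = -3 + \frac{1}{3} \left(-3\right) = -3 - 1 = -4$)
$L{\left(C,y \right)} = -20 + 5 y$ ($L{\left(C,y \right)} = \left(-4 + y\right) 5 = -20 + 5 y$)
$U = -1136$ ($U = 4 - - 5 \cdot 3 \left(-4\right) 19 = 4 - \left(-5\right) \left(-12\right) 19 = 4 - 60 \cdot 19 = 4 - 1140 = -1136$)
$\left(-16819 + U\right) \left(L{\left(98,k{\left(7,9 \right)} \right)} + 15686\right) = \left(-16819 - 1136\right) \left(\left(-20 + 5 \left(-14\right)\right) + 15686\right) = - 17955 \left(\left(-20 - 70\right) + 15686\right) = - 17955 \left(-90 + 15686\right) = \left(-17955\right) 15596 = -280026180$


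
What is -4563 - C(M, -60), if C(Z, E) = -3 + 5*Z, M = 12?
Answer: -4620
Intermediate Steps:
-4563 - C(M, -60) = -4563 - (-3 + 5*12) = -4563 - (-3 + 60) = -4563 - 1*57 = -4563 - 57 = -4620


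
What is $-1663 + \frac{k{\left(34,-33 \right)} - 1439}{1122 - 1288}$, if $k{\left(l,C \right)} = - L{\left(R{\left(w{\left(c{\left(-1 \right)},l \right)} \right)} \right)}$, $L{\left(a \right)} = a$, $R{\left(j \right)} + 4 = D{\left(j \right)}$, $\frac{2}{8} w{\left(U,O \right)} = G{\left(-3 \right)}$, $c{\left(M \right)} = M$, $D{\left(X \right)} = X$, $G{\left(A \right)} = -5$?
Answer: $- \frac{274643}{166} \approx -1654.5$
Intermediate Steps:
$w{\left(U,O \right)} = -20$ ($w{\left(U,O \right)} = 4 \left(-5\right) = -20$)
$R{\left(j \right)} = -4 + j$
$k{\left(l,C \right)} = 24$ ($k{\left(l,C \right)} = - (-4 - 20) = \left(-1\right) \left(-24\right) = 24$)
$-1663 + \frac{k{\left(34,-33 \right)} - 1439}{1122 - 1288} = -1663 + \frac{24 - 1439}{1122 - 1288} = -1663 - \frac{1415}{-166} = -1663 - - \frac{1415}{166} = -1663 + \frac{1415}{166} = - \frac{274643}{166}$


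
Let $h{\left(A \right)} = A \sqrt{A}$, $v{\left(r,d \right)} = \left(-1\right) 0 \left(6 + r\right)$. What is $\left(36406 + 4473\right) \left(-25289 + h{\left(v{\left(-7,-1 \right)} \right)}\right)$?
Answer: $-1033789031$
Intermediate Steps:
$v{\left(r,d \right)} = 0$ ($v{\left(r,d \right)} = 0 \left(6 + r\right) = 0$)
$h{\left(A \right)} = A^{\frac{3}{2}}$
$\left(36406 + 4473\right) \left(-25289 + h{\left(v{\left(-7,-1 \right)} \right)}\right) = \left(36406 + 4473\right) \left(-25289 + 0^{\frac{3}{2}}\right) = 40879 \left(-25289 + 0\right) = 40879 \left(-25289\right) = -1033789031$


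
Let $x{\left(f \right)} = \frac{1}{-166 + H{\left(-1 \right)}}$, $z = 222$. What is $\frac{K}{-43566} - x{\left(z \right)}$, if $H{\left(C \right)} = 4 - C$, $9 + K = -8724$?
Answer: $\frac{483193}{2338042} \approx 0.20667$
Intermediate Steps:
$K = -8733$ ($K = -9 - 8724 = -8733$)
$x{\left(f \right)} = - \frac{1}{161}$ ($x{\left(f \right)} = \frac{1}{-166 + \left(4 - -1\right)} = \frac{1}{-166 + \left(4 + 1\right)} = \frac{1}{-166 + 5} = \frac{1}{-161} = - \frac{1}{161}$)
$\frac{K}{-43566} - x{\left(z \right)} = - \frac{8733}{-43566} - - \frac{1}{161} = \left(-8733\right) \left(- \frac{1}{43566}\right) + \frac{1}{161} = \frac{2911}{14522} + \frac{1}{161} = \frac{483193}{2338042}$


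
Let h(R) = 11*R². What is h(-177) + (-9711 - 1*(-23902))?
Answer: 358810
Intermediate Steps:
h(-177) + (-9711 - 1*(-23902)) = 11*(-177)² + (-9711 - 1*(-23902)) = 11*31329 + (-9711 + 23902) = 344619 + 14191 = 358810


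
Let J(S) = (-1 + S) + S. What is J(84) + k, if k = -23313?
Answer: -23146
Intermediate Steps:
J(S) = -1 + 2*S
J(84) + k = (-1 + 2*84) - 23313 = (-1 + 168) - 23313 = 167 - 23313 = -23146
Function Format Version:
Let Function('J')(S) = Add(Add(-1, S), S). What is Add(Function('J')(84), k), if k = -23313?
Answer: -23146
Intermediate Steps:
Function('J')(S) = Add(-1, Mul(2, S))
Add(Function('J')(84), k) = Add(Add(-1, Mul(2, 84)), -23313) = Add(Add(-1, 168), -23313) = Add(167, -23313) = -23146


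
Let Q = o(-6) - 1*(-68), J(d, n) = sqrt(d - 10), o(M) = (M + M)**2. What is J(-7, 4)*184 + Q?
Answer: 212 + 184*I*sqrt(17) ≈ 212.0 + 758.65*I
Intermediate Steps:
o(M) = 4*M**2 (o(M) = (2*M)**2 = 4*M**2)
J(d, n) = sqrt(-10 + d)
Q = 212 (Q = 4*(-6)**2 - 1*(-68) = 4*36 + 68 = 144 + 68 = 212)
J(-7, 4)*184 + Q = sqrt(-10 - 7)*184 + 212 = sqrt(-17)*184 + 212 = (I*sqrt(17))*184 + 212 = 184*I*sqrt(17) + 212 = 212 + 184*I*sqrt(17)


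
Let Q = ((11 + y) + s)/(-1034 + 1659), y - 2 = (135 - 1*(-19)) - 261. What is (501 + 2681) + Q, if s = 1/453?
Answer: 900861169/283125 ≈ 3181.8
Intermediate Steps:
y = -105 (y = 2 + ((135 - 1*(-19)) - 261) = 2 + ((135 + 19) - 261) = 2 + (154 - 261) = 2 - 107 = -105)
s = 1/453 ≈ 0.0022075
Q = -42581/283125 (Q = ((11 - 105) + 1/453)/(-1034 + 1659) = (-94 + 1/453)/625 = -42581/453*1/625 = -42581/283125 ≈ -0.15040)
(501 + 2681) + Q = (501 + 2681) - 42581/283125 = 3182 - 42581/283125 = 900861169/283125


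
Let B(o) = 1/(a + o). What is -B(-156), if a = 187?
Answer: -1/31 ≈ -0.032258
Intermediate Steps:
B(o) = 1/(187 + o)
-B(-156) = -1/(187 - 156) = -1/31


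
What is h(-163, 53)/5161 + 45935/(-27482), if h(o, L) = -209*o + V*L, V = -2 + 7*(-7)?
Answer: 48067301/10910354 ≈ 4.4057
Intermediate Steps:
V = -51 (V = -2 - 49 = -51)
h(o, L) = -209*o - 51*L
h(-163, 53)/5161 + 45935/(-27482) = (-209*(-163) - 51*53)/5161 + 45935/(-27482) = (34067 - 2703)*(1/5161) + 45935*(-1/27482) = 31364*(1/5161) - 45935/27482 = 31364/5161 - 45935/27482 = 48067301/10910354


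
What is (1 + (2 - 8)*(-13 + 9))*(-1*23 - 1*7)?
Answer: -750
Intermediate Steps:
(1 + (2 - 8)*(-13 + 9))*(-1*23 - 1*7) = (1 - 6*(-4))*(-23 - 7) = (1 + 24)*(-30) = 25*(-30) = -750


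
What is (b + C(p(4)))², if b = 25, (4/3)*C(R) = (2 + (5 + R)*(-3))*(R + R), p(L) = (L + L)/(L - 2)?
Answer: 15625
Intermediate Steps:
p(L) = 2*L/(-2 + L) (p(L) = (2*L)/(-2 + L) = 2*L/(-2 + L))
C(R) = 3*R*(-13 - 3*R)/2 (C(R) = 3*((2 + (5 + R)*(-3))*(R + R))/4 = 3*((2 + (-15 - 3*R))*(2*R))/4 = 3*((-13 - 3*R)*(2*R))/4 = 3*(2*R*(-13 - 3*R))/4 = 3*R*(-13 - 3*R)/2)
(b + C(p(4)))² = (25 - 3*2*4/(-2 + 4)*(13 + 3*(2*4/(-2 + 4)))/2)² = (25 - 3*2*4/2*(13 + 3*(2*4/2))/2)² = (25 - 3*2*4*(½)*(13 + 3*(2*4*(½)))/2)² = (25 - 3/2*4*(13 + 3*4))² = (25 - 3/2*4*(13 + 12))² = (25 - 3/2*4*25)² = (25 - 150)² = (-125)² = 15625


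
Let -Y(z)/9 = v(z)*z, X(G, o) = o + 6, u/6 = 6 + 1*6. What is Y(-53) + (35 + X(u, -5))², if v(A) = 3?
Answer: 2727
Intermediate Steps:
u = 72 (u = 6*(6 + 1*6) = 6*(6 + 6) = 6*12 = 72)
X(G, o) = 6 + o
Y(z) = -27*z
Y(-53) + (35 + X(u, -5))² = -27*(-53) + (35 + (6 - 5))² = 1431 + (35 + 1)² = 1431 + 36² = 1431 + 1296 = 2727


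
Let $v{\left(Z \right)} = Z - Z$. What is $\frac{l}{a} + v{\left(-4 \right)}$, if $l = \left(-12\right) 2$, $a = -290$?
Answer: $\frac{12}{145} \approx 0.082759$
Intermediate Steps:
$v{\left(Z \right)} = 0$
$l = -24$
$\frac{l}{a} + v{\left(-4 \right)} = - \frac{24}{-290} + 0 = \left(-24\right) \left(- \frac{1}{290}\right) + 0 = \frac{12}{145} + 0 = \frac{12}{145}$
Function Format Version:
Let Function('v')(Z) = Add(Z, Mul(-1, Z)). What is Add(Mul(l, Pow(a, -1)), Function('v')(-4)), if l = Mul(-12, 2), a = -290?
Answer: Rational(12, 145) ≈ 0.082759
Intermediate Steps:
Function('v')(Z) = 0
l = -24
Add(Mul(l, Pow(a, -1)), Function('v')(-4)) = Add(Mul(-24, Pow(-290, -1)), 0) = Add(Mul(-24, Rational(-1, 290)), 0) = Add(Rational(12, 145), 0) = Rational(12, 145)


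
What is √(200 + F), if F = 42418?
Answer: √42618 ≈ 206.44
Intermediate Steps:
√(200 + F) = √(200 + 42418) = √42618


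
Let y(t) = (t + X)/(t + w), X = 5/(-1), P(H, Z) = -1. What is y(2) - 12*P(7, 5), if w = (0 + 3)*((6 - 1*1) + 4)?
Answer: 345/29 ≈ 11.897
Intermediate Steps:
w = 27 (w = 3*((6 - 1) + 4) = 3*(5 + 4) = 3*9 = 27)
X = -5 (X = 5*(-1) = -5)
y(t) = (-5 + t)/(27 + t) (y(t) = (t - 5)/(t + 27) = (-5 + t)/(27 + t))
y(2) - 12*P(7, 5) = (-5 + 2)/(27 + 2) - 12*(-1) = -3/29 + 12 = 345/29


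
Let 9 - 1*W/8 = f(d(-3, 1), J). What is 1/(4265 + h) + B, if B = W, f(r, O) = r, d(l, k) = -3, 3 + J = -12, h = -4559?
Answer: 28223/294 ≈ 95.997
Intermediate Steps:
J = -15 (J = -3 - 12 = -15)
W = 96 (W = 72 - 8*(-3) = 72 + 24 = 96)
B = 96
1/(4265 + h) + B = 1/(4265 - 4559) + 96 = 1/(-294) + 96 = -1/294 + 96 = 28223/294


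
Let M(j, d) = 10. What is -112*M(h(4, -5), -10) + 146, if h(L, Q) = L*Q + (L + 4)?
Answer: -974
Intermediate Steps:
h(L, Q) = 4 + L + L*Q (h(L, Q) = L*Q + (4 + L) = 4 + L + L*Q)
-112*M(h(4, -5), -10) + 146 = -112*10 + 146 = -1120 + 146 = -974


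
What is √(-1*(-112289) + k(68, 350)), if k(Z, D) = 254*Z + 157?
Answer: √129718 ≈ 360.16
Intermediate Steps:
k(Z, D) = 157 + 254*Z
√(-1*(-112289) + k(68, 350)) = √(-1*(-112289) + (157 + 254*68)) = √(112289 + (157 + 17272)) = √(112289 + 17429) = √129718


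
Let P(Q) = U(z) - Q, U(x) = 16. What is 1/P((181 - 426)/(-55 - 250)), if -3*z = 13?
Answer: 61/927 ≈ 0.065804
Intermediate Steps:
z = -13/3 (z = -⅓*13 = -13/3 ≈ -4.3333)
P(Q) = 16 - Q
1/P((181 - 426)/(-55 - 250)) = 1/(16 - (181 - 426)/(-55 - 250)) = 1/(16 - (-245)/(-305)) = 1/(16 - (-245)*(-1)/305) = 1/(16 - 1*49/61) = 1/(16 - 49/61) = 1/(927/61) = 61/927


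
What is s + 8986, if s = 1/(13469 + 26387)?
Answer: 358146017/39856 ≈ 8986.0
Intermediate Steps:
s = 1/39856 ≈ 2.5090e-5
s + 8986 = 1/39856 + 8986 = 358146017/39856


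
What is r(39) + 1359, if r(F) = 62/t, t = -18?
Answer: 12200/9 ≈ 1355.6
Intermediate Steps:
r(F) = -31/9 (r(F) = 62/(-18) = 62*(-1/18) = -31/9)
r(39) + 1359 = -31/9 + 1359 = 12200/9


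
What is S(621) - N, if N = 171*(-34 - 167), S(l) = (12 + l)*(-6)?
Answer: 30573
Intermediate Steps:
S(l) = -72 - 6*l
N = -34371 (N = 171*(-201) = -34371)
S(621) - N = (-72 - 6*621) - 1*(-34371) = (-72 - 3726) + 34371 = -3798 + 34371 = 30573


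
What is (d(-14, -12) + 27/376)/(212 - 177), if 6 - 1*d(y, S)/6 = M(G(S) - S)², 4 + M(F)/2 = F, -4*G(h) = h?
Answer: -1078341/13160 ≈ -81.941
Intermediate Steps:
G(h) = -h/4
M(F) = -8 + 2*F
d(y, S) = 36 - 6*(-8 - 5*S/2)² (d(y, S) = 36 - 6*(-8 + 2*(-S/4 - S))² = 36 - 6*(-8 + 2*(-5*S/4))² = 36 - 6*(-8 - 5*S/2)²)
(d(-14, -12) + 27/376)/(212 - 177) = ((36 - 3*(16 + 5*(-12))²/2) + 27/376)/(212 - 177) = ((36 - 3*(16 - 60)²/2) + 27*(1/376))/35 = ((36 - 3/2*(-44)²) + 27/376)*(1/35) = ((36 - 3/2*1936) + 27/376)*(1/35) = ((36 - 2904) + 27/376)*(1/35) = (-2868 + 27/376)*(1/35) = -1078341/376*1/35 = -1078341/13160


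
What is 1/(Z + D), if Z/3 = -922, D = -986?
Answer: -1/3752 ≈ -0.00026652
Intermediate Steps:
Z = -2766 (Z = 3*(-922) = -2766)
1/(Z + D) = 1/(-2766 - 986) = 1/(-3752) = -1/3752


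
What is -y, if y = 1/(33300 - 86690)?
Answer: 1/53390 ≈ 1.8730e-5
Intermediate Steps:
y = -1/53390 (y = 1/(-53390) = -1/53390 ≈ -1.8730e-5)
-y = -1*(-1/53390) = 1/53390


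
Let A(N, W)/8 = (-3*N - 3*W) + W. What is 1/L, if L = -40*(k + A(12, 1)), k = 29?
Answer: 1/11000 ≈ 9.0909e-5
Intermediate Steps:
A(N, W) = -24*N - 16*W (A(N, W) = 8*((-3*N - 3*W) + W) = 8*(-3*N - 2*W) = -24*N - 16*W)
L = 11000 (L = -40*(29 + (-24*12 - 16*1)) = -40*(29 + (-288 - 16)) = -40*(29 - 304) = -40*(-275) = 11000)
1/L = 1/11000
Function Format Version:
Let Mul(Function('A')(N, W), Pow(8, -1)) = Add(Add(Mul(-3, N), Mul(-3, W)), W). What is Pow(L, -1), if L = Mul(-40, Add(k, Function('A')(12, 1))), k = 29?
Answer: Rational(1, 11000) ≈ 9.0909e-5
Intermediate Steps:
Function('A')(N, W) = Add(Mul(-24, N), Mul(-16, W)) (Function('A')(N, W) = Mul(8, Add(Add(Mul(-3, N), Mul(-3, W)), W)) = Mul(8, Add(Mul(-3, N), Mul(-2, W))) = Add(Mul(-24, N), Mul(-16, W)))
L = 11000 (L = Mul(-40, Add(29, Add(Mul(-24, 12), Mul(-16, 1)))) = Mul(-40, Add(29, Add(-288, -16))) = Mul(-40, Add(29, -304)) = Mul(-40, -275) = 11000)
Pow(L, -1) = Pow(11000, -1) = Rational(1, 11000)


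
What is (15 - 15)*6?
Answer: 0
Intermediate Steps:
(15 - 15)*6 = 0*6 = 0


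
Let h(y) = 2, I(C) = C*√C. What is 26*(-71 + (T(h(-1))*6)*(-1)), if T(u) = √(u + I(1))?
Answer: -1846 - 156*√3 ≈ -2116.2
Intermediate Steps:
I(C) = C^(3/2)
T(u) = √(1 + u) (T(u) = √(u + 1^(3/2)) = √(u + 1) = √(1 + u))
26*(-71 + (T(h(-1))*6)*(-1)) = 26*(-71 + (√(1 + 2)*6)*(-1)) = 26*(-71 + (√3*6)*(-1)) = 26*(-71 + (6*√3)*(-1)) = 26*(-71 - 6*√3) = -1846 - 156*√3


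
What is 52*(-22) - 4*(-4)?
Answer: -1128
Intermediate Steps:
52*(-22) - 4*(-4) = -1144 + 16 = -1128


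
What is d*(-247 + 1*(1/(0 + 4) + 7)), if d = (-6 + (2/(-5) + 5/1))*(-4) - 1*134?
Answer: 307839/10 ≈ 30784.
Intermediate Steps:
d = -642/5 (d = (-6 + (2*(-⅕) + 5*1))*(-4) - 134 = (-6 + (-⅖ + 5))*(-4) - 134 = (-6 + 23/5)*(-4) - 134 = -7/5*(-4) - 134 = 28/5 - 134 = -642/5 ≈ -128.40)
d*(-247 + 1*(1/(0 + 4) + 7)) = -642*(-247 + 1*(1/(0 + 4) + 7))/5 = -642*(-247 + 1*(1/4 + 7))/5 = -642*(-247 + 1*(¼ + 7))/5 = -642*(-247 + 1*(29/4))/5 = -642*(-247 + 29/4)/5 = -642/5*(-959/4) = 307839/10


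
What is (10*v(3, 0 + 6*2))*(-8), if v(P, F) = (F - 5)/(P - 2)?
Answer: -560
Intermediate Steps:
v(P, F) = (-5 + F)/(-2 + P)
(10*v(3, 0 + 6*2))*(-8) = (10*((-5 + (0 + 6*2))/(-2 + 3)))*(-8) = (10*((-5 + (0 + 12))/1))*(-8) = (10*(1*(-5 + 12)))*(-8) = (10*(1*7))*(-8) = (10*7)*(-8) = 70*(-8) = -560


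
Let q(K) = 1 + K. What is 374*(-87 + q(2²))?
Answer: -30668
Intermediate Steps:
374*(-87 + q(2²)) = 374*(-87 + (1 + 2²)) = 374*(-87 + (1 + 4)) = 374*(-87 + 5) = 374*(-82) = -30668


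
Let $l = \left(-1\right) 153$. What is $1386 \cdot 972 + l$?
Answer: $1347039$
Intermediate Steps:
$l = -153$
$1386 \cdot 972 + l = 1386 \cdot 972 - 153 = 1347192 - 153 = 1347039$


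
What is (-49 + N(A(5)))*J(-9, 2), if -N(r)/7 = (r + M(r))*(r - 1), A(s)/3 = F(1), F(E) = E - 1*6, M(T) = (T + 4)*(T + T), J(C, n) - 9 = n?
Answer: 387541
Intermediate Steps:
J(C, n) = 9 + n
M(T) = 2*T*(4 + T) (M(T) = (4 + T)*(2*T) = 2*T*(4 + T))
F(E) = -6 + E (F(E) = E - 6 = -6 + E)
A(s) = -15 (A(s) = 3*(-6 + 1) = 3*(-5) = -15)
N(r) = -7*(-1 + r)*(r + 2*r*(4 + r)) (N(r) = -7*(r + 2*r*(4 + r))*(r - 1) = -7*(r + 2*r*(4 + r))*(-1 + r) = -7*(-1 + r)*(r + 2*r*(4 + r)))
(-49 + N(A(5)))*J(-9, 2) = (-49 + 7*(-15)*(9 - 7*(-15) - 2*(-15)**2))*(9 + 2) = (-49 + 7*(-15)*(9 + 105 - 2*225))*11 = (-49 + 7*(-15)*(9 + 105 - 450))*11 = (-49 + 7*(-15)*(-336))*11 = (-49 + 35280)*11 = 35231*11 = 387541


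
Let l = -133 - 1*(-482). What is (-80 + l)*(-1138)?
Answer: -306122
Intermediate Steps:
l = 349 (l = -133 + 482 = 349)
(-80 + l)*(-1138) = (-80 + 349)*(-1138) = 269*(-1138) = -306122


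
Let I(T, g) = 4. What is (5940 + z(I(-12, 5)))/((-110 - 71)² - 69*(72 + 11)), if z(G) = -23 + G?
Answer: 5921/27034 ≈ 0.21902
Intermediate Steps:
(5940 + z(I(-12, 5)))/((-110 - 71)² - 69*(72 + 11)) = (5940 + (-23 + 4))/((-110 - 71)² - 69*(72 + 11)) = (5940 - 19)/((-181)² - 69*83) = 5921/(32761 - 5727) = 5921/27034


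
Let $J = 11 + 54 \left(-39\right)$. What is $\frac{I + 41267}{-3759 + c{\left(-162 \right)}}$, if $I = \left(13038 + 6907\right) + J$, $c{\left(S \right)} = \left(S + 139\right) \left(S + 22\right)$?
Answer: $- \frac{59117}{539} \approx -109.68$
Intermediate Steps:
$J = -2095$ ($J = 11 - 2106 = -2095$)
$c{\left(S \right)} = \left(22 + S\right) \left(139 + S\right)$ ($c{\left(S \right)} = \left(139 + S\right) \left(22 + S\right) = \left(22 + S\right) \left(139 + S\right)$)
$I = 17850$ ($I = \left(13038 + 6907\right) - 2095 = 19945 - 2095 = 17850$)
$\frac{I + 41267}{-3759 + c{\left(-162 \right)}} = \frac{17850 + 41267}{-3759 + \left(3058 + \left(-162\right)^{2} + 161 \left(-162\right)\right)} = \frac{59117}{-3759 + \left(3058 + 26244 - 26082\right)} = \frac{59117}{-3759 + 3220} = \frac{59117}{-539} = 59117 \left(- \frac{1}{539}\right) = - \frac{59117}{539}$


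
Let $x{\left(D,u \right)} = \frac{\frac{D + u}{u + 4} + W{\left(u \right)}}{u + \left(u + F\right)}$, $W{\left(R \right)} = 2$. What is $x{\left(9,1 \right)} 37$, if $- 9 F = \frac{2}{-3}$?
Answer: $\frac{999}{14} \approx 71.357$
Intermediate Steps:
$F = \frac{2}{27}$ ($F = - \frac{2 \frac{1}{-3}}{9} = - \frac{2 \left(- \frac{1}{3}\right)}{9} = \left(- \frac{1}{9}\right) \left(- \frac{2}{3}\right) = \frac{2}{27} \approx 0.074074$)
$x{\left(D,u \right)} = \frac{2 + \frac{D + u}{4 + u}}{\frac{2}{27} + 2 u}$ ($x{\left(D,u \right)} = \frac{\frac{D + u}{u + 4} + 2}{u + \left(u + \frac{2}{27}\right)} = \frac{\frac{D + u}{4 + u} + 2}{u + \left(\frac{2}{27} + u\right)} = \frac{\frac{D + u}{4 + u} + 2}{\frac{2}{27} + 2 u} = \frac{2 + \frac{D + u}{4 + u}}{\frac{2}{27} + 2 u}$)
$x{\left(9,1 \right)} 37 = \frac{27 \left(8 + 9 + 3 \cdot 1\right)}{2 \left(4 + 27 \cdot 1^{2} + 109 \cdot 1\right)} 37 = \frac{27 \left(8 + 9 + 3\right)}{2 \left(4 + 27 \cdot 1 + 109\right)} 37 = \frac{27}{2} \frac{1}{4 + 27 + 109} \cdot 20 \cdot 37 = \frac{27}{2} \cdot \frac{1}{140} \cdot 20 \cdot 37 = \frac{27}{14} \cdot 37 = \frac{999}{14}$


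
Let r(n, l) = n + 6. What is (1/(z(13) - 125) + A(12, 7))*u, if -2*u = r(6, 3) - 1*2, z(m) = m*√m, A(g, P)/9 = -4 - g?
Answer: 9668785/13428 + 65*√13/13428 ≈ 720.06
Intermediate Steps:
A(g, P) = -36 - 9*g (A(g, P) = 9*(-4 - g) = -36 - 9*g)
r(n, l) = 6 + n
z(m) = m^(3/2)
u = -5 (u = -((6 + 6) - 1*2)/2 = -(12 - 2)/2 = -½*10 = -5)
(1/(z(13) - 125) + A(12, 7))*u = (1/(13^(3/2) - 125) + (-36 - 9*12))*(-5) = (1/(13*√13 - 125) + (-36 - 108))*(-5) = (1/(-125 + 13*√13) - 144)*(-5) = (-144 + 1/(-125 + 13*√13))*(-5) = 720 - 5/(-125 + 13*√13)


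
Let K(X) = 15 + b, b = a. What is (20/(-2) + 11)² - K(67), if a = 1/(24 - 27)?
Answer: -41/3 ≈ -13.667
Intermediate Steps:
a = -⅓ (a = 1/(-3) = -⅓ ≈ -0.33333)
b = -⅓ ≈ -0.33333
K(X) = 44/3 (K(X) = 15 - ⅓ = 44/3)
(20/(-2) + 11)² - K(67) = (20/(-2) + 11)² - 1*44/3 = (20*(-½) + 11)² - 44/3 = (-10 + 11)² - 44/3 = 1² - 44/3 = 1 - 44/3 = -41/3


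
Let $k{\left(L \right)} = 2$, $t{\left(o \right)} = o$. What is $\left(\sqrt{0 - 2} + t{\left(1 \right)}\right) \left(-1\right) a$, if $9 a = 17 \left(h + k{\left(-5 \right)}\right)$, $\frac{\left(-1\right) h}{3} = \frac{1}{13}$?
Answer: $- \frac{391}{117} - \frac{391 i \sqrt{2}}{117} \approx -3.3419 - 4.7261 i$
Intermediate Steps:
$h = - \frac{3}{13} \approx -0.23077$
$a = \frac{391}{117}$ ($a = \frac{17 \left(- \frac{3}{13} + 2\right)}{9} = \frac{17 \cdot \frac{23}{13}}{9} = \frac{1}{9} \cdot \frac{391}{13} = \frac{391}{117} \approx 3.3419$)
$\left(\sqrt{0 - 2} + t{\left(1 \right)}\right) \left(-1\right) a = \left(\sqrt{0 - 2} + 1\right) \left(-1\right) \frac{391}{117} = \left(\sqrt{-2} + 1\right) \left(-1\right) \frac{391}{117} = \left(i \sqrt{2} + 1\right) \left(-1\right) \frac{391}{117} = \left(1 + i \sqrt{2}\right) \left(-1\right) \frac{391}{117} = \left(-1 - i \sqrt{2}\right) \frac{391}{117} = - \frac{391}{117} - \frac{391 i \sqrt{2}}{117}$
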